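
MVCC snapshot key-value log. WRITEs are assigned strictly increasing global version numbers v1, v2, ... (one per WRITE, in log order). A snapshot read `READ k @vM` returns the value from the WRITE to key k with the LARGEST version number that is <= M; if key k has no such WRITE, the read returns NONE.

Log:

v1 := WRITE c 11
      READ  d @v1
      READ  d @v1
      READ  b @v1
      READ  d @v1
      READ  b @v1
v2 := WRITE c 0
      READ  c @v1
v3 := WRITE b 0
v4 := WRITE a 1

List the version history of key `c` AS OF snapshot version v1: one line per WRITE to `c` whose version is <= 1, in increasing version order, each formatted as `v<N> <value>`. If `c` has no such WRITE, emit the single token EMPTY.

Answer: v1 11

Derivation:
Scan writes for key=c with version <= 1:
  v1 WRITE c 11 -> keep
  v2 WRITE c 0 -> drop (> snap)
  v3 WRITE b 0 -> skip
  v4 WRITE a 1 -> skip
Collected: [(1, 11)]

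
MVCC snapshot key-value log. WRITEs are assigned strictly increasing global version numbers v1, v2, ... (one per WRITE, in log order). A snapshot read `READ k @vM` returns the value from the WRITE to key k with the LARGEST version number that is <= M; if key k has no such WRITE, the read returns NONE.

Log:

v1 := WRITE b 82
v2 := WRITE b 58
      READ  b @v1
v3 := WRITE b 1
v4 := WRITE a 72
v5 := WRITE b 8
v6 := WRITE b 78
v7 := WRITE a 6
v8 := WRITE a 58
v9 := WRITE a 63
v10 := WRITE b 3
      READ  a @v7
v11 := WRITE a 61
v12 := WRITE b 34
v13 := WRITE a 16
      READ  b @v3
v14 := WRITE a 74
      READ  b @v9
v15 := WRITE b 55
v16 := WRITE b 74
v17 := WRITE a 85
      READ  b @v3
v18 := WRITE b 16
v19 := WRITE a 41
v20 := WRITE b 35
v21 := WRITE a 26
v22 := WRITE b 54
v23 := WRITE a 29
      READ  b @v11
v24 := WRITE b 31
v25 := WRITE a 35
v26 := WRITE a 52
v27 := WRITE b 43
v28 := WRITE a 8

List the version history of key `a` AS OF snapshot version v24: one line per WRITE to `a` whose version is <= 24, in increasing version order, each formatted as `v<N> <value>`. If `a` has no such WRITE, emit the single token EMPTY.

Answer: v4 72
v7 6
v8 58
v9 63
v11 61
v13 16
v14 74
v17 85
v19 41
v21 26
v23 29

Derivation:
Scan writes for key=a with version <= 24:
  v1 WRITE b 82 -> skip
  v2 WRITE b 58 -> skip
  v3 WRITE b 1 -> skip
  v4 WRITE a 72 -> keep
  v5 WRITE b 8 -> skip
  v6 WRITE b 78 -> skip
  v7 WRITE a 6 -> keep
  v8 WRITE a 58 -> keep
  v9 WRITE a 63 -> keep
  v10 WRITE b 3 -> skip
  v11 WRITE a 61 -> keep
  v12 WRITE b 34 -> skip
  v13 WRITE a 16 -> keep
  v14 WRITE a 74 -> keep
  v15 WRITE b 55 -> skip
  v16 WRITE b 74 -> skip
  v17 WRITE a 85 -> keep
  v18 WRITE b 16 -> skip
  v19 WRITE a 41 -> keep
  v20 WRITE b 35 -> skip
  v21 WRITE a 26 -> keep
  v22 WRITE b 54 -> skip
  v23 WRITE a 29 -> keep
  v24 WRITE b 31 -> skip
  v25 WRITE a 35 -> drop (> snap)
  v26 WRITE a 52 -> drop (> snap)
  v27 WRITE b 43 -> skip
  v28 WRITE a 8 -> drop (> snap)
Collected: [(4, 72), (7, 6), (8, 58), (9, 63), (11, 61), (13, 16), (14, 74), (17, 85), (19, 41), (21, 26), (23, 29)]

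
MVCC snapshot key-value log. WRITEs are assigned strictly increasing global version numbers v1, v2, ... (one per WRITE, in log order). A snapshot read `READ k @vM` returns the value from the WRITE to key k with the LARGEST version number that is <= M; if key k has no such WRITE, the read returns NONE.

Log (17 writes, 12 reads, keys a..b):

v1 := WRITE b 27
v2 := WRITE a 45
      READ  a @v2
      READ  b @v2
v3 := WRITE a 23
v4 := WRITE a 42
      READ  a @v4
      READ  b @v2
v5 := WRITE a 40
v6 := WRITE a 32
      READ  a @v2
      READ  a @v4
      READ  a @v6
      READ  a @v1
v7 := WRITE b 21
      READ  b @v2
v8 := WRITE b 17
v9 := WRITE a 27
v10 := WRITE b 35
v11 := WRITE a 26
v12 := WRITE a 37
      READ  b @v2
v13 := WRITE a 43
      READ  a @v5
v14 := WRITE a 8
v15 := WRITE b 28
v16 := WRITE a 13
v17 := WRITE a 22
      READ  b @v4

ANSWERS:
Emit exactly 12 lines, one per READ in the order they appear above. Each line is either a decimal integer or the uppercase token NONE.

v1: WRITE b=27  (b history now [(1, 27)])
v2: WRITE a=45  (a history now [(2, 45)])
READ a @v2: history=[(2, 45)] -> pick v2 -> 45
READ b @v2: history=[(1, 27)] -> pick v1 -> 27
v3: WRITE a=23  (a history now [(2, 45), (3, 23)])
v4: WRITE a=42  (a history now [(2, 45), (3, 23), (4, 42)])
READ a @v4: history=[(2, 45), (3, 23), (4, 42)] -> pick v4 -> 42
READ b @v2: history=[(1, 27)] -> pick v1 -> 27
v5: WRITE a=40  (a history now [(2, 45), (3, 23), (4, 42), (5, 40)])
v6: WRITE a=32  (a history now [(2, 45), (3, 23), (4, 42), (5, 40), (6, 32)])
READ a @v2: history=[(2, 45), (3, 23), (4, 42), (5, 40), (6, 32)] -> pick v2 -> 45
READ a @v4: history=[(2, 45), (3, 23), (4, 42), (5, 40), (6, 32)] -> pick v4 -> 42
READ a @v6: history=[(2, 45), (3, 23), (4, 42), (5, 40), (6, 32)] -> pick v6 -> 32
READ a @v1: history=[(2, 45), (3, 23), (4, 42), (5, 40), (6, 32)] -> no version <= 1 -> NONE
v7: WRITE b=21  (b history now [(1, 27), (7, 21)])
READ b @v2: history=[(1, 27), (7, 21)] -> pick v1 -> 27
v8: WRITE b=17  (b history now [(1, 27), (7, 21), (8, 17)])
v9: WRITE a=27  (a history now [(2, 45), (3, 23), (4, 42), (5, 40), (6, 32), (9, 27)])
v10: WRITE b=35  (b history now [(1, 27), (7, 21), (8, 17), (10, 35)])
v11: WRITE a=26  (a history now [(2, 45), (3, 23), (4, 42), (5, 40), (6, 32), (9, 27), (11, 26)])
v12: WRITE a=37  (a history now [(2, 45), (3, 23), (4, 42), (5, 40), (6, 32), (9, 27), (11, 26), (12, 37)])
READ b @v2: history=[(1, 27), (7, 21), (8, 17), (10, 35)] -> pick v1 -> 27
v13: WRITE a=43  (a history now [(2, 45), (3, 23), (4, 42), (5, 40), (6, 32), (9, 27), (11, 26), (12, 37), (13, 43)])
READ a @v5: history=[(2, 45), (3, 23), (4, 42), (5, 40), (6, 32), (9, 27), (11, 26), (12, 37), (13, 43)] -> pick v5 -> 40
v14: WRITE a=8  (a history now [(2, 45), (3, 23), (4, 42), (5, 40), (6, 32), (9, 27), (11, 26), (12, 37), (13, 43), (14, 8)])
v15: WRITE b=28  (b history now [(1, 27), (7, 21), (8, 17), (10, 35), (15, 28)])
v16: WRITE a=13  (a history now [(2, 45), (3, 23), (4, 42), (5, 40), (6, 32), (9, 27), (11, 26), (12, 37), (13, 43), (14, 8), (16, 13)])
v17: WRITE a=22  (a history now [(2, 45), (3, 23), (4, 42), (5, 40), (6, 32), (9, 27), (11, 26), (12, 37), (13, 43), (14, 8), (16, 13), (17, 22)])
READ b @v4: history=[(1, 27), (7, 21), (8, 17), (10, 35), (15, 28)] -> pick v1 -> 27

Answer: 45
27
42
27
45
42
32
NONE
27
27
40
27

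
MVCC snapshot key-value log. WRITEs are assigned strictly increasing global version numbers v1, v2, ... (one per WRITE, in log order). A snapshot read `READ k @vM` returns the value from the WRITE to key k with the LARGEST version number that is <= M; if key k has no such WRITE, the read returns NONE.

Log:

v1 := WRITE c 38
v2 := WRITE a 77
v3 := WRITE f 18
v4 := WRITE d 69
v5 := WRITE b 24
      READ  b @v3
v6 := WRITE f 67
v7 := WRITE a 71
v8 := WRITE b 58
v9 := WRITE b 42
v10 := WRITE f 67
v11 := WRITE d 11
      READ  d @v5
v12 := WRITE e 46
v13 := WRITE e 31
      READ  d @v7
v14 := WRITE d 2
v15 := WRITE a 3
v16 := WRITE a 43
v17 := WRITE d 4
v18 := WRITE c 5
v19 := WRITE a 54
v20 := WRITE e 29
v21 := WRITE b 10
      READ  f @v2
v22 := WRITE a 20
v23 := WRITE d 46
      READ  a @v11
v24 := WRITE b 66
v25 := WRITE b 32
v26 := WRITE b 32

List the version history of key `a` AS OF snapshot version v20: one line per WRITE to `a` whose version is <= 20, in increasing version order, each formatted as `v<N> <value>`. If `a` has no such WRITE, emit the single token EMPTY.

Answer: v2 77
v7 71
v15 3
v16 43
v19 54

Derivation:
Scan writes for key=a with version <= 20:
  v1 WRITE c 38 -> skip
  v2 WRITE a 77 -> keep
  v3 WRITE f 18 -> skip
  v4 WRITE d 69 -> skip
  v5 WRITE b 24 -> skip
  v6 WRITE f 67 -> skip
  v7 WRITE a 71 -> keep
  v8 WRITE b 58 -> skip
  v9 WRITE b 42 -> skip
  v10 WRITE f 67 -> skip
  v11 WRITE d 11 -> skip
  v12 WRITE e 46 -> skip
  v13 WRITE e 31 -> skip
  v14 WRITE d 2 -> skip
  v15 WRITE a 3 -> keep
  v16 WRITE a 43 -> keep
  v17 WRITE d 4 -> skip
  v18 WRITE c 5 -> skip
  v19 WRITE a 54 -> keep
  v20 WRITE e 29 -> skip
  v21 WRITE b 10 -> skip
  v22 WRITE a 20 -> drop (> snap)
  v23 WRITE d 46 -> skip
  v24 WRITE b 66 -> skip
  v25 WRITE b 32 -> skip
  v26 WRITE b 32 -> skip
Collected: [(2, 77), (7, 71), (15, 3), (16, 43), (19, 54)]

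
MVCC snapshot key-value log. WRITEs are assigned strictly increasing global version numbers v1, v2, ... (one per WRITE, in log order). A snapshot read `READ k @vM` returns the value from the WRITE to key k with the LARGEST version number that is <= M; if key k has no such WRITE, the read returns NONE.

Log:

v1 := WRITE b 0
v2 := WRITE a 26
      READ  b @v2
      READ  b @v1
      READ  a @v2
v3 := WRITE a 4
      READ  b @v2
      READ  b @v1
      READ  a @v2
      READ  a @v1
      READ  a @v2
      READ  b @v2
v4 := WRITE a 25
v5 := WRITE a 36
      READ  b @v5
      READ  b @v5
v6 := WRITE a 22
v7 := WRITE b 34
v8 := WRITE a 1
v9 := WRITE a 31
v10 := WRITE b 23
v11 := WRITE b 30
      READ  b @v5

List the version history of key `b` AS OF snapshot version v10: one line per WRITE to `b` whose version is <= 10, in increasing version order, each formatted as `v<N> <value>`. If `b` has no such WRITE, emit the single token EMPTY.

Answer: v1 0
v7 34
v10 23

Derivation:
Scan writes for key=b with version <= 10:
  v1 WRITE b 0 -> keep
  v2 WRITE a 26 -> skip
  v3 WRITE a 4 -> skip
  v4 WRITE a 25 -> skip
  v5 WRITE a 36 -> skip
  v6 WRITE a 22 -> skip
  v7 WRITE b 34 -> keep
  v8 WRITE a 1 -> skip
  v9 WRITE a 31 -> skip
  v10 WRITE b 23 -> keep
  v11 WRITE b 30 -> drop (> snap)
Collected: [(1, 0), (7, 34), (10, 23)]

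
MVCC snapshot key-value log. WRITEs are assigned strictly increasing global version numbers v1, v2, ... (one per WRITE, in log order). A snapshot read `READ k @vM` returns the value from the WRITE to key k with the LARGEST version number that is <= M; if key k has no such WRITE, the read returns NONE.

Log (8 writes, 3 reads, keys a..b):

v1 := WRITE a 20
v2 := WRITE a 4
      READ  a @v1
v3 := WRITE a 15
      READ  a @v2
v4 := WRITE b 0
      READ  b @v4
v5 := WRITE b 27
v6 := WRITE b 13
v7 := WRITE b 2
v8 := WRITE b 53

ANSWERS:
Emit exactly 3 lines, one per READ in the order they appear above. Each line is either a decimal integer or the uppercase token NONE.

v1: WRITE a=20  (a history now [(1, 20)])
v2: WRITE a=4  (a history now [(1, 20), (2, 4)])
READ a @v1: history=[(1, 20), (2, 4)] -> pick v1 -> 20
v3: WRITE a=15  (a history now [(1, 20), (2, 4), (3, 15)])
READ a @v2: history=[(1, 20), (2, 4), (3, 15)] -> pick v2 -> 4
v4: WRITE b=0  (b history now [(4, 0)])
READ b @v4: history=[(4, 0)] -> pick v4 -> 0
v5: WRITE b=27  (b history now [(4, 0), (5, 27)])
v6: WRITE b=13  (b history now [(4, 0), (5, 27), (6, 13)])
v7: WRITE b=2  (b history now [(4, 0), (5, 27), (6, 13), (7, 2)])
v8: WRITE b=53  (b history now [(4, 0), (5, 27), (6, 13), (7, 2), (8, 53)])

Answer: 20
4
0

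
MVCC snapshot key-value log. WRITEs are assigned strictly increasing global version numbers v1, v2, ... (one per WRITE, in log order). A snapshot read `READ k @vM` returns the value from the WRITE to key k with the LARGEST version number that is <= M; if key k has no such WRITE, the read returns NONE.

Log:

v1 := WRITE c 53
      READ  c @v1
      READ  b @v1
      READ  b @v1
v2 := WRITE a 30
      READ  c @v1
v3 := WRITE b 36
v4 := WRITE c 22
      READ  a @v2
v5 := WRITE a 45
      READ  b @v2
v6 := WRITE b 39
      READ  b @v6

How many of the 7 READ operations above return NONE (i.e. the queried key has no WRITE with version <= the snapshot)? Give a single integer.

Answer: 3

Derivation:
v1: WRITE c=53  (c history now [(1, 53)])
READ c @v1: history=[(1, 53)] -> pick v1 -> 53
READ b @v1: history=[] -> no version <= 1 -> NONE
READ b @v1: history=[] -> no version <= 1 -> NONE
v2: WRITE a=30  (a history now [(2, 30)])
READ c @v1: history=[(1, 53)] -> pick v1 -> 53
v3: WRITE b=36  (b history now [(3, 36)])
v4: WRITE c=22  (c history now [(1, 53), (4, 22)])
READ a @v2: history=[(2, 30)] -> pick v2 -> 30
v5: WRITE a=45  (a history now [(2, 30), (5, 45)])
READ b @v2: history=[(3, 36)] -> no version <= 2 -> NONE
v6: WRITE b=39  (b history now [(3, 36), (6, 39)])
READ b @v6: history=[(3, 36), (6, 39)] -> pick v6 -> 39
Read results in order: ['53', 'NONE', 'NONE', '53', '30', 'NONE', '39']
NONE count = 3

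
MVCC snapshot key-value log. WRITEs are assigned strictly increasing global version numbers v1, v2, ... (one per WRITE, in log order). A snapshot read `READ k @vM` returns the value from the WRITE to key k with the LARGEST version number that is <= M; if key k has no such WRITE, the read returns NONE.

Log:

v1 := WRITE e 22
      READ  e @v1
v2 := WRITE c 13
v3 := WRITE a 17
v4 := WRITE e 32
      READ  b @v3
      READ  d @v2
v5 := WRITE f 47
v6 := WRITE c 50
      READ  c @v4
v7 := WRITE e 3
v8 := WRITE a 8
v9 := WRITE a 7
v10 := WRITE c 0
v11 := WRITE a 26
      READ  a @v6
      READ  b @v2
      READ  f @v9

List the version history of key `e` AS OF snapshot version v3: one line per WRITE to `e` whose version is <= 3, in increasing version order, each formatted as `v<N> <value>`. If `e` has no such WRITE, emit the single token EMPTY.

Scan writes for key=e with version <= 3:
  v1 WRITE e 22 -> keep
  v2 WRITE c 13 -> skip
  v3 WRITE a 17 -> skip
  v4 WRITE e 32 -> drop (> snap)
  v5 WRITE f 47 -> skip
  v6 WRITE c 50 -> skip
  v7 WRITE e 3 -> drop (> snap)
  v8 WRITE a 8 -> skip
  v9 WRITE a 7 -> skip
  v10 WRITE c 0 -> skip
  v11 WRITE a 26 -> skip
Collected: [(1, 22)]

Answer: v1 22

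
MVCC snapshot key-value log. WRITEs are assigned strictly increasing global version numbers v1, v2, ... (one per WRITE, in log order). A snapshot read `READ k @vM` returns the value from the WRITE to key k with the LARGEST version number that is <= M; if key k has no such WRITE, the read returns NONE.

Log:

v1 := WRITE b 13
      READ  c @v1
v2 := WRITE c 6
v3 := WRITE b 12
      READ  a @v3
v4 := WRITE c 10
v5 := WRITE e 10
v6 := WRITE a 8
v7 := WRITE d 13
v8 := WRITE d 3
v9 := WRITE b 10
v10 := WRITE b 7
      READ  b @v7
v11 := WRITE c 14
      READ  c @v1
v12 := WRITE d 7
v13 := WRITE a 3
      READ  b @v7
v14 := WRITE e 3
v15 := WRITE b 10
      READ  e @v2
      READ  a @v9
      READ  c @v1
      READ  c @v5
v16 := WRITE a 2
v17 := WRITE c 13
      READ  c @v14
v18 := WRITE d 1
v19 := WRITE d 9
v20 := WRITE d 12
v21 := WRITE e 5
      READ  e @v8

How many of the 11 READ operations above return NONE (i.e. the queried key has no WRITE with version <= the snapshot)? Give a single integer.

v1: WRITE b=13  (b history now [(1, 13)])
READ c @v1: history=[] -> no version <= 1 -> NONE
v2: WRITE c=6  (c history now [(2, 6)])
v3: WRITE b=12  (b history now [(1, 13), (3, 12)])
READ a @v3: history=[] -> no version <= 3 -> NONE
v4: WRITE c=10  (c history now [(2, 6), (4, 10)])
v5: WRITE e=10  (e history now [(5, 10)])
v6: WRITE a=8  (a history now [(6, 8)])
v7: WRITE d=13  (d history now [(7, 13)])
v8: WRITE d=3  (d history now [(7, 13), (8, 3)])
v9: WRITE b=10  (b history now [(1, 13), (3, 12), (9, 10)])
v10: WRITE b=7  (b history now [(1, 13), (3, 12), (9, 10), (10, 7)])
READ b @v7: history=[(1, 13), (3, 12), (9, 10), (10, 7)] -> pick v3 -> 12
v11: WRITE c=14  (c history now [(2, 6), (4, 10), (11, 14)])
READ c @v1: history=[(2, 6), (4, 10), (11, 14)] -> no version <= 1 -> NONE
v12: WRITE d=7  (d history now [(7, 13), (8, 3), (12, 7)])
v13: WRITE a=3  (a history now [(6, 8), (13, 3)])
READ b @v7: history=[(1, 13), (3, 12), (9, 10), (10, 7)] -> pick v3 -> 12
v14: WRITE e=3  (e history now [(5, 10), (14, 3)])
v15: WRITE b=10  (b history now [(1, 13), (3, 12), (9, 10), (10, 7), (15, 10)])
READ e @v2: history=[(5, 10), (14, 3)] -> no version <= 2 -> NONE
READ a @v9: history=[(6, 8), (13, 3)] -> pick v6 -> 8
READ c @v1: history=[(2, 6), (4, 10), (11, 14)] -> no version <= 1 -> NONE
READ c @v5: history=[(2, 6), (4, 10), (11, 14)] -> pick v4 -> 10
v16: WRITE a=2  (a history now [(6, 8), (13, 3), (16, 2)])
v17: WRITE c=13  (c history now [(2, 6), (4, 10), (11, 14), (17, 13)])
READ c @v14: history=[(2, 6), (4, 10), (11, 14), (17, 13)] -> pick v11 -> 14
v18: WRITE d=1  (d history now [(7, 13), (8, 3), (12, 7), (18, 1)])
v19: WRITE d=9  (d history now [(7, 13), (8, 3), (12, 7), (18, 1), (19, 9)])
v20: WRITE d=12  (d history now [(7, 13), (8, 3), (12, 7), (18, 1), (19, 9), (20, 12)])
v21: WRITE e=5  (e history now [(5, 10), (14, 3), (21, 5)])
READ e @v8: history=[(5, 10), (14, 3), (21, 5)] -> pick v5 -> 10
Read results in order: ['NONE', 'NONE', '12', 'NONE', '12', 'NONE', '8', 'NONE', '10', '14', '10']
NONE count = 5

Answer: 5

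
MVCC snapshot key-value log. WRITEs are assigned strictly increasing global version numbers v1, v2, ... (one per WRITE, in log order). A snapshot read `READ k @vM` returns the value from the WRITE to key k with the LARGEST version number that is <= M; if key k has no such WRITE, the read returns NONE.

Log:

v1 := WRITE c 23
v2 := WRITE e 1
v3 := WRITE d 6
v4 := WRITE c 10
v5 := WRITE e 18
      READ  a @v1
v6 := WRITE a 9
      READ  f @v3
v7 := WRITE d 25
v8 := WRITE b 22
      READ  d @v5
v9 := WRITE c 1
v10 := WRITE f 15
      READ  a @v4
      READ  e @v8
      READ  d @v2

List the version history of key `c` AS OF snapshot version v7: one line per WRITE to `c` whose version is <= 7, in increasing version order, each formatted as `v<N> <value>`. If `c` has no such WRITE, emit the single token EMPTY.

Scan writes for key=c with version <= 7:
  v1 WRITE c 23 -> keep
  v2 WRITE e 1 -> skip
  v3 WRITE d 6 -> skip
  v4 WRITE c 10 -> keep
  v5 WRITE e 18 -> skip
  v6 WRITE a 9 -> skip
  v7 WRITE d 25 -> skip
  v8 WRITE b 22 -> skip
  v9 WRITE c 1 -> drop (> snap)
  v10 WRITE f 15 -> skip
Collected: [(1, 23), (4, 10)]

Answer: v1 23
v4 10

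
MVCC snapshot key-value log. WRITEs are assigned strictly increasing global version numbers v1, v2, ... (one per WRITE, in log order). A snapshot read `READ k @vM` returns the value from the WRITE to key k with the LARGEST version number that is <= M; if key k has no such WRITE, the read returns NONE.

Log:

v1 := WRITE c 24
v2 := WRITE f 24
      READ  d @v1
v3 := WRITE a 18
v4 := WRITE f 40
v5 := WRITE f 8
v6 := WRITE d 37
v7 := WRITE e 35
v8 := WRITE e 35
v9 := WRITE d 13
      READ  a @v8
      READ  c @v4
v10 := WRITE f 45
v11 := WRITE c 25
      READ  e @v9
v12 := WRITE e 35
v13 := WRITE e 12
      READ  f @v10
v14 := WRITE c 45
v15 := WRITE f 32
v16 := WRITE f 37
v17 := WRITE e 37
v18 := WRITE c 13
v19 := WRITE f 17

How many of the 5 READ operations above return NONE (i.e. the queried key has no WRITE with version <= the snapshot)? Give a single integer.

v1: WRITE c=24  (c history now [(1, 24)])
v2: WRITE f=24  (f history now [(2, 24)])
READ d @v1: history=[] -> no version <= 1 -> NONE
v3: WRITE a=18  (a history now [(3, 18)])
v4: WRITE f=40  (f history now [(2, 24), (4, 40)])
v5: WRITE f=8  (f history now [(2, 24), (4, 40), (5, 8)])
v6: WRITE d=37  (d history now [(6, 37)])
v7: WRITE e=35  (e history now [(7, 35)])
v8: WRITE e=35  (e history now [(7, 35), (8, 35)])
v9: WRITE d=13  (d history now [(6, 37), (9, 13)])
READ a @v8: history=[(3, 18)] -> pick v3 -> 18
READ c @v4: history=[(1, 24)] -> pick v1 -> 24
v10: WRITE f=45  (f history now [(2, 24), (4, 40), (5, 8), (10, 45)])
v11: WRITE c=25  (c history now [(1, 24), (11, 25)])
READ e @v9: history=[(7, 35), (8, 35)] -> pick v8 -> 35
v12: WRITE e=35  (e history now [(7, 35), (8, 35), (12, 35)])
v13: WRITE e=12  (e history now [(7, 35), (8, 35), (12, 35), (13, 12)])
READ f @v10: history=[(2, 24), (4, 40), (5, 8), (10, 45)] -> pick v10 -> 45
v14: WRITE c=45  (c history now [(1, 24), (11, 25), (14, 45)])
v15: WRITE f=32  (f history now [(2, 24), (4, 40), (5, 8), (10, 45), (15, 32)])
v16: WRITE f=37  (f history now [(2, 24), (4, 40), (5, 8), (10, 45), (15, 32), (16, 37)])
v17: WRITE e=37  (e history now [(7, 35), (8, 35), (12, 35), (13, 12), (17, 37)])
v18: WRITE c=13  (c history now [(1, 24), (11, 25), (14, 45), (18, 13)])
v19: WRITE f=17  (f history now [(2, 24), (4, 40), (5, 8), (10, 45), (15, 32), (16, 37), (19, 17)])
Read results in order: ['NONE', '18', '24', '35', '45']
NONE count = 1

Answer: 1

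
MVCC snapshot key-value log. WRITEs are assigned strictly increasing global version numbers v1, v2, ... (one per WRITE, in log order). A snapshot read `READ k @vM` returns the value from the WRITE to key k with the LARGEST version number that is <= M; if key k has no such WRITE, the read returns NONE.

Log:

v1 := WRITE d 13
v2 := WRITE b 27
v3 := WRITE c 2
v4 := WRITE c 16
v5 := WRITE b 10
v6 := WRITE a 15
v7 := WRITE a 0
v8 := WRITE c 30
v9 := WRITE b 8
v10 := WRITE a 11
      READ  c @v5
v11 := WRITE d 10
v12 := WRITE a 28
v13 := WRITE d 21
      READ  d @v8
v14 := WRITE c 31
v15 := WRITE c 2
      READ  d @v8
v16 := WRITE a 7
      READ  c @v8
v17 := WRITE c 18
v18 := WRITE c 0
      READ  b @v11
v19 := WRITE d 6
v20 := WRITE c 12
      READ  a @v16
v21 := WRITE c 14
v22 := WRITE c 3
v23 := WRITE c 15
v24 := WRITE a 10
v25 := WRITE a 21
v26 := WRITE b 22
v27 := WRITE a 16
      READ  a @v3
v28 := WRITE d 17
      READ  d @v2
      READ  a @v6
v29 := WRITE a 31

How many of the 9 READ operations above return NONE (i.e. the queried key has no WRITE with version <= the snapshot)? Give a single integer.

v1: WRITE d=13  (d history now [(1, 13)])
v2: WRITE b=27  (b history now [(2, 27)])
v3: WRITE c=2  (c history now [(3, 2)])
v4: WRITE c=16  (c history now [(3, 2), (4, 16)])
v5: WRITE b=10  (b history now [(2, 27), (5, 10)])
v6: WRITE a=15  (a history now [(6, 15)])
v7: WRITE a=0  (a history now [(6, 15), (7, 0)])
v8: WRITE c=30  (c history now [(3, 2), (4, 16), (8, 30)])
v9: WRITE b=8  (b history now [(2, 27), (5, 10), (9, 8)])
v10: WRITE a=11  (a history now [(6, 15), (7, 0), (10, 11)])
READ c @v5: history=[(3, 2), (4, 16), (8, 30)] -> pick v4 -> 16
v11: WRITE d=10  (d history now [(1, 13), (11, 10)])
v12: WRITE a=28  (a history now [(6, 15), (7, 0), (10, 11), (12, 28)])
v13: WRITE d=21  (d history now [(1, 13), (11, 10), (13, 21)])
READ d @v8: history=[(1, 13), (11, 10), (13, 21)] -> pick v1 -> 13
v14: WRITE c=31  (c history now [(3, 2), (4, 16), (8, 30), (14, 31)])
v15: WRITE c=2  (c history now [(3, 2), (4, 16), (8, 30), (14, 31), (15, 2)])
READ d @v8: history=[(1, 13), (11, 10), (13, 21)] -> pick v1 -> 13
v16: WRITE a=7  (a history now [(6, 15), (7, 0), (10, 11), (12, 28), (16, 7)])
READ c @v8: history=[(3, 2), (4, 16), (8, 30), (14, 31), (15, 2)] -> pick v8 -> 30
v17: WRITE c=18  (c history now [(3, 2), (4, 16), (8, 30), (14, 31), (15, 2), (17, 18)])
v18: WRITE c=0  (c history now [(3, 2), (4, 16), (8, 30), (14, 31), (15, 2), (17, 18), (18, 0)])
READ b @v11: history=[(2, 27), (5, 10), (9, 8)] -> pick v9 -> 8
v19: WRITE d=6  (d history now [(1, 13), (11, 10), (13, 21), (19, 6)])
v20: WRITE c=12  (c history now [(3, 2), (4, 16), (8, 30), (14, 31), (15, 2), (17, 18), (18, 0), (20, 12)])
READ a @v16: history=[(6, 15), (7, 0), (10, 11), (12, 28), (16, 7)] -> pick v16 -> 7
v21: WRITE c=14  (c history now [(3, 2), (4, 16), (8, 30), (14, 31), (15, 2), (17, 18), (18, 0), (20, 12), (21, 14)])
v22: WRITE c=3  (c history now [(3, 2), (4, 16), (8, 30), (14, 31), (15, 2), (17, 18), (18, 0), (20, 12), (21, 14), (22, 3)])
v23: WRITE c=15  (c history now [(3, 2), (4, 16), (8, 30), (14, 31), (15, 2), (17, 18), (18, 0), (20, 12), (21, 14), (22, 3), (23, 15)])
v24: WRITE a=10  (a history now [(6, 15), (7, 0), (10, 11), (12, 28), (16, 7), (24, 10)])
v25: WRITE a=21  (a history now [(6, 15), (7, 0), (10, 11), (12, 28), (16, 7), (24, 10), (25, 21)])
v26: WRITE b=22  (b history now [(2, 27), (5, 10), (9, 8), (26, 22)])
v27: WRITE a=16  (a history now [(6, 15), (7, 0), (10, 11), (12, 28), (16, 7), (24, 10), (25, 21), (27, 16)])
READ a @v3: history=[(6, 15), (7, 0), (10, 11), (12, 28), (16, 7), (24, 10), (25, 21), (27, 16)] -> no version <= 3 -> NONE
v28: WRITE d=17  (d history now [(1, 13), (11, 10), (13, 21), (19, 6), (28, 17)])
READ d @v2: history=[(1, 13), (11, 10), (13, 21), (19, 6), (28, 17)] -> pick v1 -> 13
READ a @v6: history=[(6, 15), (7, 0), (10, 11), (12, 28), (16, 7), (24, 10), (25, 21), (27, 16)] -> pick v6 -> 15
v29: WRITE a=31  (a history now [(6, 15), (7, 0), (10, 11), (12, 28), (16, 7), (24, 10), (25, 21), (27, 16), (29, 31)])
Read results in order: ['16', '13', '13', '30', '8', '7', 'NONE', '13', '15']
NONE count = 1

Answer: 1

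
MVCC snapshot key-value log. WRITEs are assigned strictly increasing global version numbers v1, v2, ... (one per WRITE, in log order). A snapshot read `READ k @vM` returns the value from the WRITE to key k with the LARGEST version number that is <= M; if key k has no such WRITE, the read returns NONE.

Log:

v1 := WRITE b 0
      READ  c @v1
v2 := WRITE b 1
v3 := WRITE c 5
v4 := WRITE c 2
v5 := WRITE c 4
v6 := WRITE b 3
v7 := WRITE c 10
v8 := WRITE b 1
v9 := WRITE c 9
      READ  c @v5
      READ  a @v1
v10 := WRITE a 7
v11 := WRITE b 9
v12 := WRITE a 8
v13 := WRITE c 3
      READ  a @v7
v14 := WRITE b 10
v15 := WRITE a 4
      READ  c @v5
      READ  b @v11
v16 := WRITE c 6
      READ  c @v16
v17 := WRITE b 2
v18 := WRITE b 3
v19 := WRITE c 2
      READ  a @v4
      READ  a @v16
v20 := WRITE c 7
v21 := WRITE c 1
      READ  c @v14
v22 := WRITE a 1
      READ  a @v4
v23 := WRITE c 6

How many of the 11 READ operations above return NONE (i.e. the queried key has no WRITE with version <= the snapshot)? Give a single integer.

Answer: 5

Derivation:
v1: WRITE b=0  (b history now [(1, 0)])
READ c @v1: history=[] -> no version <= 1 -> NONE
v2: WRITE b=1  (b history now [(1, 0), (2, 1)])
v3: WRITE c=5  (c history now [(3, 5)])
v4: WRITE c=2  (c history now [(3, 5), (4, 2)])
v5: WRITE c=4  (c history now [(3, 5), (4, 2), (5, 4)])
v6: WRITE b=3  (b history now [(1, 0), (2, 1), (6, 3)])
v7: WRITE c=10  (c history now [(3, 5), (4, 2), (5, 4), (7, 10)])
v8: WRITE b=1  (b history now [(1, 0), (2, 1), (6, 3), (8, 1)])
v9: WRITE c=9  (c history now [(3, 5), (4, 2), (5, 4), (7, 10), (9, 9)])
READ c @v5: history=[(3, 5), (4, 2), (5, 4), (7, 10), (9, 9)] -> pick v5 -> 4
READ a @v1: history=[] -> no version <= 1 -> NONE
v10: WRITE a=7  (a history now [(10, 7)])
v11: WRITE b=9  (b history now [(1, 0), (2, 1), (6, 3), (8, 1), (11, 9)])
v12: WRITE a=8  (a history now [(10, 7), (12, 8)])
v13: WRITE c=3  (c history now [(3, 5), (4, 2), (5, 4), (7, 10), (9, 9), (13, 3)])
READ a @v7: history=[(10, 7), (12, 8)] -> no version <= 7 -> NONE
v14: WRITE b=10  (b history now [(1, 0), (2, 1), (6, 3), (8, 1), (11, 9), (14, 10)])
v15: WRITE a=4  (a history now [(10, 7), (12, 8), (15, 4)])
READ c @v5: history=[(3, 5), (4, 2), (5, 4), (7, 10), (9, 9), (13, 3)] -> pick v5 -> 4
READ b @v11: history=[(1, 0), (2, 1), (6, 3), (8, 1), (11, 9), (14, 10)] -> pick v11 -> 9
v16: WRITE c=6  (c history now [(3, 5), (4, 2), (5, 4), (7, 10), (9, 9), (13, 3), (16, 6)])
READ c @v16: history=[(3, 5), (4, 2), (5, 4), (7, 10), (9, 9), (13, 3), (16, 6)] -> pick v16 -> 6
v17: WRITE b=2  (b history now [(1, 0), (2, 1), (6, 3), (8, 1), (11, 9), (14, 10), (17, 2)])
v18: WRITE b=3  (b history now [(1, 0), (2, 1), (6, 3), (8, 1), (11, 9), (14, 10), (17, 2), (18, 3)])
v19: WRITE c=2  (c history now [(3, 5), (4, 2), (5, 4), (7, 10), (9, 9), (13, 3), (16, 6), (19, 2)])
READ a @v4: history=[(10, 7), (12, 8), (15, 4)] -> no version <= 4 -> NONE
READ a @v16: history=[(10, 7), (12, 8), (15, 4)] -> pick v15 -> 4
v20: WRITE c=7  (c history now [(3, 5), (4, 2), (5, 4), (7, 10), (9, 9), (13, 3), (16, 6), (19, 2), (20, 7)])
v21: WRITE c=1  (c history now [(3, 5), (4, 2), (5, 4), (7, 10), (9, 9), (13, 3), (16, 6), (19, 2), (20, 7), (21, 1)])
READ c @v14: history=[(3, 5), (4, 2), (5, 4), (7, 10), (9, 9), (13, 3), (16, 6), (19, 2), (20, 7), (21, 1)] -> pick v13 -> 3
v22: WRITE a=1  (a history now [(10, 7), (12, 8), (15, 4), (22, 1)])
READ a @v4: history=[(10, 7), (12, 8), (15, 4), (22, 1)] -> no version <= 4 -> NONE
v23: WRITE c=6  (c history now [(3, 5), (4, 2), (5, 4), (7, 10), (9, 9), (13, 3), (16, 6), (19, 2), (20, 7), (21, 1), (23, 6)])
Read results in order: ['NONE', '4', 'NONE', 'NONE', '4', '9', '6', 'NONE', '4', '3', 'NONE']
NONE count = 5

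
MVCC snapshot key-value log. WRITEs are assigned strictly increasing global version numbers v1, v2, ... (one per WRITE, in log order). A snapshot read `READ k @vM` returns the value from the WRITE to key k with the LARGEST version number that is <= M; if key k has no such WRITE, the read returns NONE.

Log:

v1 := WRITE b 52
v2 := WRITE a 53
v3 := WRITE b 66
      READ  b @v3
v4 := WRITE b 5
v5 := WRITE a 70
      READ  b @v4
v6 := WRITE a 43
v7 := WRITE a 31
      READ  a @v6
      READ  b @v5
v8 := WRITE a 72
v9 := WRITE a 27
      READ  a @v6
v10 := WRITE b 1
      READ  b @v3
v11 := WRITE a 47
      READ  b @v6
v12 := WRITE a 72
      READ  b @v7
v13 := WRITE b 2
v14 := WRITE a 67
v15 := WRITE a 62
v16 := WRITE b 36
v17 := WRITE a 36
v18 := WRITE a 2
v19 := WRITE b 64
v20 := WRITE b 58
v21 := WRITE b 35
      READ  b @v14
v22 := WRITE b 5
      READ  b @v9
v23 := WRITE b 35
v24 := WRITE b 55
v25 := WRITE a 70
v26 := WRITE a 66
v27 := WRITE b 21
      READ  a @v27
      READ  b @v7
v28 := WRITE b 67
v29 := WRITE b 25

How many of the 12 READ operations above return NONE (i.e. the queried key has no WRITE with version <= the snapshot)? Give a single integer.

Answer: 0

Derivation:
v1: WRITE b=52  (b history now [(1, 52)])
v2: WRITE a=53  (a history now [(2, 53)])
v3: WRITE b=66  (b history now [(1, 52), (3, 66)])
READ b @v3: history=[(1, 52), (3, 66)] -> pick v3 -> 66
v4: WRITE b=5  (b history now [(1, 52), (3, 66), (4, 5)])
v5: WRITE a=70  (a history now [(2, 53), (5, 70)])
READ b @v4: history=[(1, 52), (3, 66), (4, 5)] -> pick v4 -> 5
v6: WRITE a=43  (a history now [(2, 53), (5, 70), (6, 43)])
v7: WRITE a=31  (a history now [(2, 53), (5, 70), (6, 43), (7, 31)])
READ a @v6: history=[(2, 53), (5, 70), (6, 43), (7, 31)] -> pick v6 -> 43
READ b @v5: history=[(1, 52), (3, 66), (4, 5)] -> pick v4 -> 5
v8: WRITE a=72  (a history now [(2, 53), (5, 70), (6, 43), (7, 31), (8, 72)])
v9: WRITE a=27  (a history now [(2, 53), (5, 70), (6, 43), (7, 31), (8, 72), (9, 27)])
READ a @v6: history=[(2, 53), (5, 70), (6, 43), (7, 31), (8, 72), (9, 27)] -> pick v6 -> 43
v10: WRITE b=1  (b history now [(1, 52), (3, 66), (4, 5), (10, 1)])
READ b @v3: history=[(1, 52), (3, 66), (4, 5), (10, 1)] -> pick v3 -> 66
v11: WRITE a=47  (a history now [(2, 53), (5, 70), (6, 43), (7, 31), (8, 72), (9, 27), (11, 47)])
READ b @v6: history=[(1, 52), (3, 66), (4, 5), (10, 1)] -> pick v4 -> 5
v12: WRITE a=72  (a history now [(2, 53), (5, 70), (6, 43), (7, 31), (8, 72), (9, 27), (11, 47), (12, 72)])
READ b @v7: history=[(1, 52), (3, 66), (4, 5), (10, 1)] -> pick v4 -> 5
v13: WRITE b=2  (b history now [(1, 52), (3, 66), (4, 5), (10, 1), (13, 2)])
v14: WRITE a=67  (a history now [(2, 53), (5, 70), (6, 43), (7, 31), (8, 72), (9, 27), (11, 47), (12, 72), (14, 67)])
v15: WRITE a=62  (a history now [(2, 53), (5, 70), (6, 43), (7, 31), (8, 72), (9, 27), (11, 47), (12, 72), (14, 67), (15, 62)])
v16: WRITE b=36  (b history now [(1, 52), (3, 66), (4, 5), (10, 1), (13, 2), (16, 36)])
v17: WRITE a=36  (a history now [(2, 53), (5, 70), (6, 43), (7, 31), (8, 72), (9, 27), (11, 47), (12, 72), (14, 67), (15, 62), (17, 36)])
v18: WRITE a=2  (a history now [(2, 53), (5, 70), (6, 43), (7, 31), (8, 72), (9, 27), (11, 47), (12, 72), (14, 67), (15, 62), (17, 36), (18, 2)])
v19: WRITE b=64  (b history now [(1, 52), (3, 66), (4, 5), (10, 1), (13, 2), (16, 36), (19, 64)])
v20: WRITE b=58  (b history now [(1, 52), (3, 66), (4, 5), (10, 1), (13, 2), (16, 36), (19, 64), (20, 58)])
v21: WRITE b=35  (b history now [(1, 52), (3, 66), (4, 5), (10, 1), (13, 2), (16, 36), (19, 64), (20, 58), (21, 35)])
READ b @v14: history=[(1, 52), (3, 66), (4, 5), (10, 1), (13, 2), (16, 36), (19, 64), (20, 58), (21, 35)] -> pick v13 -> 2
v22: WRITE b=5  (b history now [(1, 52), (3, 66), (4, 5), (10, 1), (13, 2), (16, 36), (19, 64), (20, 58), (21, 35), (22, 5)])
READ b @v9: history=[(1, 52), (3, 66), (4, 5), (10, 1), (13, 2), (16, 36), (19, 64), (20, 58), (21, 35), (22, 5)] -> pick v4 -> 5
v23: WRITE b=35  (b history now [(1, 52), (3, 66), (4, 5), (10, 1), (13, 2), (16, 36), (19, 64), (20, 58), (21, 35), (22, 5), (23, 35)])
v24: WRITE b=55  (b history now [(1, 52), (3, 66), (4, 5), (10, 1), (13, 2), (16, 36), (19, 64), (20, 58), (21, 35), (22, 5), (23, 35), (24, 55)])
v25: WRITE a=70  (a history now [(2, 53), (5, 70), (6, 43), (7, 31), (8, 72), (9, 27), (11, 47), (12, 72), (14, 67), (15, 62), (17, 36), (18, 2), (25, 70)])
v26: WRITE a=66  (a history now [(2, 53), (5, 70), (6, 43), (7, 31), (8, 72), (9, 27), (11, 47), (12, 72), (14, 67), (15, 62), (17, 36), (18, 2), (25, 70), (26, 66)])
v27: WRITE b=21  (b history now [(1, 52), (3, 66), (4, 5), (10, 1), (13, 2), (16, 36), (19, 64), (20, 58), (21, 35), (22, 5), (23, 35), (24, 55), (27, 21)])
READ a @v27: history=[(2, 53), (5, 70), (6, 43), (7, 31), (8, 72), (9, 27), (11, 47), (12, 72), (14, 67), (15, 62), (17, 36), (18, 2), (25, 70), (26, 66)] -> pick v26 -> 66
READ b @v7: history=[(1, 52), (3, 66), (4, 5), (10, 1), (13, 2), (16, 36), (19, 64), (20, 58), (21, 35), (22, 5), (23, 35), (24, 55), (27, 21)] -> pick v4 -> 5
v28: WRITE b=67  (b history now [(1, 52), (3, 66), (4, 5), (10, 1), (13, 2), (16, 36), (19, 64), (20, 58), (21, 35), (22, 5), (23, 35), (24, 55), (27, 21), (28, 67)])
v29: WRITE b=25  (b history now [(1, 52), (3, 66), (4, 5), (10, 1), (13, 2), (16, 36), (19, 64), (20, 58), (21, 35), (22, 5), (23, 35), (24, 55), (27, 21), (28, 67), (29, 25)])
Read results in order: ['66', '5', '43', '5', '43', '66', '5', '5', '2', '5', '66', '5']
NONE count = 0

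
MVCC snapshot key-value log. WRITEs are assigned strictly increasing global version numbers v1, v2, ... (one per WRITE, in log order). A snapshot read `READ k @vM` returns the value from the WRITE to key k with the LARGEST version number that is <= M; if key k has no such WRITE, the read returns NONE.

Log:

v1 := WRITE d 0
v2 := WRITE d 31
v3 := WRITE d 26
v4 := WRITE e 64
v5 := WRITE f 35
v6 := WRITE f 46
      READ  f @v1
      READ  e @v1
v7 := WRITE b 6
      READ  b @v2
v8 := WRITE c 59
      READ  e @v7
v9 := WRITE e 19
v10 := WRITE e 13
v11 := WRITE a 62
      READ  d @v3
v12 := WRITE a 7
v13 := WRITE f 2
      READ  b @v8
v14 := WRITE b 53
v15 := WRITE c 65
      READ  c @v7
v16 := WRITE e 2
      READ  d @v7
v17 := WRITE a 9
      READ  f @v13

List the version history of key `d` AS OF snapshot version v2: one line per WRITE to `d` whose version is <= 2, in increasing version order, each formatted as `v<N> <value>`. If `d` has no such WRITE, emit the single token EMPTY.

Answer: v1 0
v2 31

Derivation:
Scan writes for key=d with version <= 2:
  v1 WRITE d 0 -> keep
  v2 WRITE d 31 -> keep
  v3 WRITE d 26 -> drop (> snap)
  v4 WRITE e 64 -> skip
  v5 WRITE f 35 -> skip
  v6 WRITE f 46 -> skip
  v7 WRITE b 6 -> skip
  v8 WRITE c 59 -> skip
  v9 WRITE e 19 -> skip
  v10 WRITE e 13 -> skip
  v11 WRITE a 62 -> skip
  v12 WRITE a 7 -> skip
  v13 WRITE f 2 -> skip
  v14 WRITE b 53 -> skip
  v15 WRITE c 65 -> skip
  v16 WRITE e 2 -> skip
  v17 WRITE a 9 -> skip
Collected: [(1, 0), (2, 31)]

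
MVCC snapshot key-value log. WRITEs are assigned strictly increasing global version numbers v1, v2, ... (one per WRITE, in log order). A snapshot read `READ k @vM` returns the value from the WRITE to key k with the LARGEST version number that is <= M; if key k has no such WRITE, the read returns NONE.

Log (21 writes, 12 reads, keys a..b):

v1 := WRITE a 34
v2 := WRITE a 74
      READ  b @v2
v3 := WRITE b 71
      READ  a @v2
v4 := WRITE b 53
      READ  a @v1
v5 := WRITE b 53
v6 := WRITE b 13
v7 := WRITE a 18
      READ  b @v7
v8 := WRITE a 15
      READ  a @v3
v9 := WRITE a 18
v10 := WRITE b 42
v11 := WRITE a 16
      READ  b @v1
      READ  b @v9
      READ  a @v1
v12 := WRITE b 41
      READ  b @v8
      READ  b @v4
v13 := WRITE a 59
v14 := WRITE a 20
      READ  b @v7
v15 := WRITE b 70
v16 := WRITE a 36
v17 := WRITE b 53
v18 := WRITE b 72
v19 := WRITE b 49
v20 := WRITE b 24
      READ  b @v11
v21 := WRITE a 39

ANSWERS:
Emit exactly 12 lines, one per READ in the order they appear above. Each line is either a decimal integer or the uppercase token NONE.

Answer: NONE
74
34
13
74
NONE
13
34
13
53
13
42

Derivation:
v1: WRITE a=34  (a history now [(1, 34)])
v2: WRITE a=74  (a history now [(1, 34), (2, 74)])
READ b @v2: history=[] -> no version <= 2 -> NONE
v3: WRITE b=71  (b history now [(3, 71)])
READ a @v2: history=[(1, 34), (2, 74)] -> pick v2 -> 74
v4: WRITE b=53  (b history now [(3, 71), (4, 53)])
READ a @v1: history=[(1, 34), (2, 74)] -> pick v1 -> 34
v5: WRITE b=53  (b history now [(3, 71), (4, 53), (5, 53)])
v6: WRITE b=13  (b history now [(3, 71), (4, 53), (5, 53), (6, 13)])
v7: WRITE a=18  (a history now [(1, 34), (2, 74), (7, 18)])
READ b @v7: history=[(3, 71), (4, 53), (5, 53), (6, 13)] -> pick v6 -> 13
v8: WRITE a=15  (a history now [(1, 34), (2, 74), (7, 18), (8, 15)])
READ a @v3: history=[(1, 34), (2, 74), (7, 18), (8, 15)] -> pick v2 -> 74
v9: WRITE a=18  (a history now [(1, 34), (2, 74), (7, 18), (8, 15), (9, 18)])
v10: WRITE b=42  (b history now [(3, 71), (4, 53), (5, 53), (6, 13), (10, 42)])
v11: WRITE a=16  (a history now [(1, 34), (2, 74), (7, 18), (8, 15), (9, 18), (11, 16)])
READ b @v1: history=[(3, 71), (4, 53), (5, 53), (6, 13), (10, 42)] -> no version <= 1 -> NONE
READ b @v9: history=[(3, 71), (4, 53), (5, 53), (6, 13), (10, 42)] -> pick v6 -> 13
READ a @v1: history=[(1, 34), (2, 74), (7, 18), (8, 15), (9, 18), (11, 16)] -> pick v1 -> 34
v12: WRITE b=41  (b history now [(3, 71), (4, 53), (5, 53), (6, 13), (10, 42), (12, 41)])
READ b @v8: history=[(3, 71), (4, 53), (5, 53), (6, 13), (10, 42), (12, 41)] -> pick v6 -> 13
READ b @v4: history=[(3, 71), (4, 53), (5, 53), (6, 13), (10, 42), (12, 41)] -> pick v4 -> 53
v13: WRITE a=59  (a history now [(1, 34), (2, 74), (7, 18), (8, 15), (9, 18), (11, 16), (13, 59)])
v14: WRITE a=20  (a history now [(1, 34), (2, 74), (7, 18), (8, 15), (9, 18), (11, 16), (13, 59), (14, 20)])
READ b @v7: history=[(3, 71), (4, 53), (5, 53), (6, 13), (10, 42), (12, 41)] -> pick v6 -> 13
v15: WRITE b=70  (b history now [(3, 71), (4, 53), (5, 53), (6, 13), (10, 42), (12, 41), (15, 70)])
v16: WRITE a=36  (a history now [(1, 34), (2, 74), (7, 18), (8, 15), (9, 18), (11, 16), (13, 59), (14, 20), (16, 36)])
v17: WRITE b=53  (b history now [(3, 71), (4, 53), (5, 53), (6, 13), (10, 42), (12, 41), (15, 70), (17, 53)])
v18: WRITE b=72  (b history now [(3, 71), (4, 53), (5, 53), (6, 13), (10, 42), (12, 41), (15, 70), (17, 53), (18, 72)])
v19: WRITE b=49  (b history now [(3, 71), (4, 53), (5, 53), (6, 13), (10, 42), (12, 41), (15, 70), (17, 53), (18, 72), (19, 49)])
v20: WRITE b=24  (b history now [(3, 71), (4, 53), (5, 53), (6, 13), (10, 42), (12, 41), (15, 70), (17, 53), (18, 72), (19, 49), (20, 24)])
READ b @v11: history=[(3, 71), (4, 53), (5, 53), (6, 13), (10, 42), (12, 41), (15, 70), (17, 53), (18, 72), (19, 49), (20, 24)] -> pick v10 -> 42
v21: WRITE a=39  (a history now [(1, 34), (2, 74), (7, 18), (8, 15), (9, 18), (11, 16), (13, 59), (14, 20), (16, 36), (21, 39)])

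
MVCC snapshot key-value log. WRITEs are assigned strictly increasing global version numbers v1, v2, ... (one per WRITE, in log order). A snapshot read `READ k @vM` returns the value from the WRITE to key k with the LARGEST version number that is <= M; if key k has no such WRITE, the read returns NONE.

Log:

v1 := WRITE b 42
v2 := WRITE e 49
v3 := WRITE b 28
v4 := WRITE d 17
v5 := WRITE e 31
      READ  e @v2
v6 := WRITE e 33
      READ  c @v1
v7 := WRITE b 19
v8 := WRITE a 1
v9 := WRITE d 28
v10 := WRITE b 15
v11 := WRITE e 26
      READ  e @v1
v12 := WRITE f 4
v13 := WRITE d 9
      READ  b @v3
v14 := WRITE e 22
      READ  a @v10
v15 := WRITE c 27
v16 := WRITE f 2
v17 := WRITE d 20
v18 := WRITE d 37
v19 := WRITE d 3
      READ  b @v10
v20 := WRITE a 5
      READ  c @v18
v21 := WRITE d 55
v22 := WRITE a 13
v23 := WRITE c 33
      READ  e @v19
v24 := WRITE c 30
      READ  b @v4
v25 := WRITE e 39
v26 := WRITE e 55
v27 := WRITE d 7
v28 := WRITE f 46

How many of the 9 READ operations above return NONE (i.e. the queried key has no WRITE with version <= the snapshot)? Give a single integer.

Answer: 2

Derivation:
v1: WRITE b=42  (b history now [(1, 42)])
v2: WRITE e=49  (e history now [(2, 49)])
v3: WRITE b=28  (b history now [(1, 42), (3, 28)])
v4: WRITE d=17  (d history now [(4, 17)])
v5: WRITE e=31  (e history now [(2, 49), (5, 31)])
READ e @v2: history=[(2, 49), (5, 31)] -> pick v2 -> 49
v6: WRITE e=33  (e history now [(2, 49), (5, 31), (6, 33)])
READ c @v1: history=[] -> no version <= 1 -> NONE
v7: WRITE b=19  (b history now [(1, 42), (3, 28), (7, 19)])
v8: WRITE a=1  (a history now [(8, 1)])
v9: WRITE d=28  (d history now [(4, 17), (9, 28)])
v10: WRITE b=15  (b history now [(1, 42), (3, 28), (7, 19), (10, 15)])
v11: WRITE e=26  (e history now [(2, 49), (5, 31), (6, 33), (11, 26)])
READ e @v1: history=[(2, 49), (5, 31), (6, 33), (11, 26)] -> no version <= 1 -> NONE
v12: WRITE f=4  (f history now [(12, 4)])
v13: WRITE d=9  (d history now [(4, 17), (9, 28), (13, 9)])
READ b @v3: history=[(1, 42), (3, 28), (7, 19), (10, 15)] -> pick v3 -> 28
v14: WRITE e=22  (e history now [(2, 49), (5, 31), (6, 33), (11, 26), (14, 22)])
READ a @v10: history=[(8, 1)] -> pick v8 -> 1
v15: WRITE c=27  (c history now [(15, 27)])
v16: WRITE f=2  (f history now [(12, 4), (16, 2)])
v17: WRITE d=20  (d history now [(4, 17), (9, 28), (13, 9), (17, 20)])
v18: WRITE d=37  (d history now [(4, 17), (9, 28), (13, 9), (17, 20), (18, 37)])
v19: WRITE d=3  (d history now [(4, 17), (9, 28), (13, 9), (17, 20), (18, 37), (19, 3)])
READ b @v10: history=[(1, 42), (3, 28), (7, 19), (10, 15)] -> pick v10 -> 15
v20: WRITE a=5  (a history now [(8, 1), (20, 5)])
READ c @v18: history=[(15, 27)] -> pick v15 -> 27
v21: WRITE d=55  (d history now [(4, 17), (9, 28), (13, 9), (17, 20), (18, 37), (19, 3), (21, 55)])
v22: WRITE a=13  (a history now [(8, 1), (20, 5), (22, 13)])
v23: WRITE c=33  (c history now [(15, 27), (23, 33)])
READ e @v19: history=[(2, 49), (5, 31), (6, 33), (11, 26), (14, 22)] -> pick v14 -> 22
v24: WRITE c=30  (c history now [(15, 27), (23, 33), (24, 30)])
READ b @v4: history=[(1, 42), (3, 28), (7, 19), (10, 15)] -> pick v3 -> 28
v25: WRITE e=39  (e history now [(2, 49), (5, 31), (6, 33), (11, 26), (14, 22), (25, 39)])
v26: WRITE e=55  (e history now [(2, 49), (5, 31), (6, 33), (11, 26), (14, 22), (25, 39), (26, 55)])
v27: WRITE d=7  (d history now [(4, 17), (9, 28), (13, 9), (17, 20), (18, 37), (19, 3), (21, 55), (27, 7)])
v28: WRITE f=46  (f history now [(12, 4), (16, 2), (28, 46)])
Read results in order: ['49', 'NONE', 'NONE', '28', '1', '15', '27', '22', '28']
NONE count = 2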